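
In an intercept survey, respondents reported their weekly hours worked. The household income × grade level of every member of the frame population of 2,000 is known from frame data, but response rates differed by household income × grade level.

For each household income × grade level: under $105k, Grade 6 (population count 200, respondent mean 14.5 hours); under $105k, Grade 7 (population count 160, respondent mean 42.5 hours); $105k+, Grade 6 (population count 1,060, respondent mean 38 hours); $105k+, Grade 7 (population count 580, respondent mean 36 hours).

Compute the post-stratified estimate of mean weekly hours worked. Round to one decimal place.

Post-stratification weights by population share, not respondent share:
  under $105k, Grade 6: (200/2,000) × 14.5 = 1.45
  under $105k, Grade 7: (160/2,000) × 42.5 = 3.4
  $105k+, Grade 6: (1,060/2,000) × 38 = 20.14
  $105k+, Grade 7: (580/2,000) × 36 = 10.44
Post-stratified estimate = 35.43 → 35.4.

35.4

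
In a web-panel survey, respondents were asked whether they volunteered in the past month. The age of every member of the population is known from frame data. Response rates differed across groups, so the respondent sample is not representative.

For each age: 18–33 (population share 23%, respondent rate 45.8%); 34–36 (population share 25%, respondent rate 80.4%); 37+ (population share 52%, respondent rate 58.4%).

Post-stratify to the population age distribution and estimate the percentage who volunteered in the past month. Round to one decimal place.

61.0%

Post-stratification weights by population share, not respondent share:
  18–33: 0.23 × 45.8 = 10.534
  34–36: 0.25 × 80.4 = 20.1
  37+: 0.52 × 58.4 = 30.368
Post-stratified estimate = 61.002 → 61.0%.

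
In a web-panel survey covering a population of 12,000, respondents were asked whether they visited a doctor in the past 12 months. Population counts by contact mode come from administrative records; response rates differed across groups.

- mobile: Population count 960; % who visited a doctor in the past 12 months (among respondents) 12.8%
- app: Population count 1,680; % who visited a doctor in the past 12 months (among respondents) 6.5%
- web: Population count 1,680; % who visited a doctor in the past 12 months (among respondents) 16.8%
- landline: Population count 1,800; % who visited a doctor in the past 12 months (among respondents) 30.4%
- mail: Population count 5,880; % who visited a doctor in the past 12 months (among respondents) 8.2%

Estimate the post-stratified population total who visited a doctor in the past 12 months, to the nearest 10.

1,540

Estimated count per cell = population count × respondent percentage:
  mobile: 960 × 12.8% = 122.88
  app: 1,680 × 6.5% = 109.2
  web: 1,680 × 16.8% = 282.24
  landline: 1,800 × 30.4% = 547.2
  mail: 5,880 × 8.2% = 482.16
Estimated total = 1543.68 → 1,540.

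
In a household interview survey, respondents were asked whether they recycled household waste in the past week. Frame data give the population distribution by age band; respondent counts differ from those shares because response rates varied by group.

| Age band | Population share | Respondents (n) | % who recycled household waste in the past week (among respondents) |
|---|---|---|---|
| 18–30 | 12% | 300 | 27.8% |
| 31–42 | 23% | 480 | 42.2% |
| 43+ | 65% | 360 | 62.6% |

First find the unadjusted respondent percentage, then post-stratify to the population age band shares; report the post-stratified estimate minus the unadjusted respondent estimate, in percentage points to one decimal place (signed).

Naive respondent-only estimate (weights = respondent counts):
  (300/1140)×27.8 + (480/1140)×42.2 + (360/1140)×62.6 = 44.8526%
Post-stratified estimate weights by population shares:
  0.12×27.8 + 0.23×42.2 + 0.65×62.6 = 53.732%
Difference = 53.732 − 44.8526 = 8.8794 pp.

+8.9 percentage points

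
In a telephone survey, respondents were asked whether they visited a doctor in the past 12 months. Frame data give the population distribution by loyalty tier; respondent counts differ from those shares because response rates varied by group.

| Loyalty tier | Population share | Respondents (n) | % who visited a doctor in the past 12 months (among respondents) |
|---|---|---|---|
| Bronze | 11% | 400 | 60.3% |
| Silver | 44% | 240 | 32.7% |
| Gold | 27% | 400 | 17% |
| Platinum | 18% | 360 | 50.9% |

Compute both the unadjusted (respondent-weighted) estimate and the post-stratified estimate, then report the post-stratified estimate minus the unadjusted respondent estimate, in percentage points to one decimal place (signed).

-6.0 percentage points

Without adjustment, the pooled respondent share is:
  (400/1400)×60.3 + (240/1400)×32.7 + (400/1400)×17 + (360/1400)×50.9 = 40.78%
Post-stratified estimate weights by population shares:
  0.11×60.3 + 0.44×32.7 + 0.27×17 + 0.18×50.9 = 34.773%
Difference = 34.773 − 40.78 = -6.007 pp.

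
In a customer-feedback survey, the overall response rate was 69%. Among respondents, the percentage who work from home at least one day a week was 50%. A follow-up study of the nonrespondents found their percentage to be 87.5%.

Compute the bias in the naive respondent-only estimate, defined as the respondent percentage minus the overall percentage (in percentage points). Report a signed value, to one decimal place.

-11.6 percentage points

Nonresponse fraction = 1 − 0.69 = 0.31.
Bias = (nonresponse fraction) × (respondent percentage − nonrespondent percentage)
     = 0.31 × (50 − 87.5) = 0.31 × -37.5 = -11.625.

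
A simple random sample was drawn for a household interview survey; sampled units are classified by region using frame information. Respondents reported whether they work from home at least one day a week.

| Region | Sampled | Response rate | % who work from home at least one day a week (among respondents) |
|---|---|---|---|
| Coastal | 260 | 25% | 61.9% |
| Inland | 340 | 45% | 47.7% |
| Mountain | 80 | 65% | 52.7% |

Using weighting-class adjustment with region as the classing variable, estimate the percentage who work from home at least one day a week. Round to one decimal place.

Each respondent's weight = sampled/responded in their class; summing within a class gives n_sampled, so:
  Coastal: 260 × 61.9 = 16,094
  Inland: 340 × 47.7 = 16218
  Mountain: 80 × 52.7 = 4216
Adjusted estimate = 36,528 / 680 = 53.7176 → 53.7%.

53.7%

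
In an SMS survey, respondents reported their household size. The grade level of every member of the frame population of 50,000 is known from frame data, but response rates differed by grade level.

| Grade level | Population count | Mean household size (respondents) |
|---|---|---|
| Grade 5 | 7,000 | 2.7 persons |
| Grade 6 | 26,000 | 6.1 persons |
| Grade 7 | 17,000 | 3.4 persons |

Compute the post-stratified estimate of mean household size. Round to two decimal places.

4.71

Post-stratification weights by population share, not respondent share:
  Grade 5: (7,000/50,000) × 2.7 = 0.378
  Grade 6: (26,000/50,000) × 6.1 = 3.172
  Grade 7: (17,000/50,000) × 3.4 = 1.156
Post-stratified estimate = 4.706 → 4.71.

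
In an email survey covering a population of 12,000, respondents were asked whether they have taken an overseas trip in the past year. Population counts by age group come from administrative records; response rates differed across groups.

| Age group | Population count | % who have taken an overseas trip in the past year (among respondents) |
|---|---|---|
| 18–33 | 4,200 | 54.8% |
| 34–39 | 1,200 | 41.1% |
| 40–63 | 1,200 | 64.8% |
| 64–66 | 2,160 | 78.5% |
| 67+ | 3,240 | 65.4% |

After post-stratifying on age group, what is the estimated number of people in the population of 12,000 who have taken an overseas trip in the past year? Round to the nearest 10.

Each cell contributes its population count × the respondent rate:
  18–33: 4,200 × 54.8% = 2301.6
  34–39: 1,200 × 41.1% = 493.2
  40–63: 1,200 × 64.8% = 777.6
  64–66: 2,160 × 78.5% = 1695.6
  67+: 3,240 × 65.4% = 2118.96
Estimated total = 7386.96 → 7,390.

7,390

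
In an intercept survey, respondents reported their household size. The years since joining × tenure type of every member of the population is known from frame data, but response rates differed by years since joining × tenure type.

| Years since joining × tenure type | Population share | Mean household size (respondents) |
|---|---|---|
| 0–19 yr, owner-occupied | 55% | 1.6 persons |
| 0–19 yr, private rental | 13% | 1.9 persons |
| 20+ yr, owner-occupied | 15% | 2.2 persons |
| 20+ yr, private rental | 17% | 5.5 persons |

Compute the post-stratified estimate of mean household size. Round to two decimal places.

2.39

Post-stratification weights by population share, not respondent share:
  0–19 yr, owner-occupied: 0.55 × 1.6 = 0.88
  0–19 yr, private rental: 0.13 × 1.9 = 0.247
  20+ yr, owner-occupied: 0.15 × 2.2 = 0.33
  20+ yr, private rental: 0.17 × 5.5 = 0.935
Post-stratified estimate = 2.392 → 2.39.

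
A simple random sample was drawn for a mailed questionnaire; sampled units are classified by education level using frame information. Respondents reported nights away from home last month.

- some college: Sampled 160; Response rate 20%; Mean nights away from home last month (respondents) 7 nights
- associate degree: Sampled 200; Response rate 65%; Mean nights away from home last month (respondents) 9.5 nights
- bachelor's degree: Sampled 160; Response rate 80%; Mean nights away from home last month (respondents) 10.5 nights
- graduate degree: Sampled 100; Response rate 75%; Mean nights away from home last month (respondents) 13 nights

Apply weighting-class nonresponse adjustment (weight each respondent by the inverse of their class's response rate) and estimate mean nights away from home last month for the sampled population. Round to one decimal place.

9.7

With weight = n_sampled/n_responded per class, the weighted class total is n_sampled:
  some college: 160 × 7 = 1120
  associate degree: 200 × 9.5 = 1900
  bachelor's degree: 160 × 10.5 = 1680
  graduate degree: 100 × 13 = 1300
Adjusted estimate = 6000 / 620 = 9.67742 → 9.7.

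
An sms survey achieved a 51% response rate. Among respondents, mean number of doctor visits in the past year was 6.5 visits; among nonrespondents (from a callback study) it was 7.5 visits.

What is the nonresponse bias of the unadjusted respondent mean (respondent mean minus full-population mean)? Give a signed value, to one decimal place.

-0.5

Nonresponse fraction = 1 − 0.51 = 0.49.
Bias = (nonresponse fraction) × (respondent mean − nonrespondent mean)
     = 0.49 × (6.5 − 7.5) = 0.49 × -1 = -0.49.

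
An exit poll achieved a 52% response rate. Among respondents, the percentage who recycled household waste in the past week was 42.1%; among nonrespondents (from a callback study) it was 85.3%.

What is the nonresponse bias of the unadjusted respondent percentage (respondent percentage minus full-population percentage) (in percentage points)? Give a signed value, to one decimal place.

-20.7 percentage points

Nonresponse fraction = 1 − 0.52 = 0.48.
Bias = (nonresponse fraction) × (respondent percentage − nonrespondent percentage)
     = 0.48 × (42.1 − 85.3) = 0.48 × -43.2 = -20.736.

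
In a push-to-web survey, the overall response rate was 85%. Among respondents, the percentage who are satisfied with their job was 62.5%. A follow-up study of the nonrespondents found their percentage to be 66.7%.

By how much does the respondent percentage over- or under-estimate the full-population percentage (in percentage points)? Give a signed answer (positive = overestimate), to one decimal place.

-0.6 percentage points

Nonresponse fraction = 1 − 0.85 = 0.15.
Bias = (nonresponse fraction) × (respondent percentage − nonrespondent percentage)
     = 0.15 × (62.5 − 66.7) = 0.15 × -4.2 = -0.63.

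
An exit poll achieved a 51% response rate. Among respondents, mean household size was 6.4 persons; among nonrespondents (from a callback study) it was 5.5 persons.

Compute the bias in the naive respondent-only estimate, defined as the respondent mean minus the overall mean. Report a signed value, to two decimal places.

Nonresponse fraction = 1 − 0.51 = 0.49.
Bias = (nonresponse fraction) × (respondent mean − nonrespondent mean)
     = 0.49 × (6.4 − 5.5) = 0.49 × 0.9 = 0.441.

+0.44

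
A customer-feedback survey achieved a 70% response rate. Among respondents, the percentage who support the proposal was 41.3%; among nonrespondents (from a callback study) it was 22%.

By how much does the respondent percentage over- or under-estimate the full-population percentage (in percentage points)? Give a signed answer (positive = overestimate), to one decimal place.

Nonresponse fraction = 1 − 0.7 = 0.3.
Bias = (nonresponse fraction) × (respondent percentage − nonrespondent percentage)
     = 0.3 × (41.3 − 22) = 0.3 × 19.3 = 5.79.

+5.8 percentage points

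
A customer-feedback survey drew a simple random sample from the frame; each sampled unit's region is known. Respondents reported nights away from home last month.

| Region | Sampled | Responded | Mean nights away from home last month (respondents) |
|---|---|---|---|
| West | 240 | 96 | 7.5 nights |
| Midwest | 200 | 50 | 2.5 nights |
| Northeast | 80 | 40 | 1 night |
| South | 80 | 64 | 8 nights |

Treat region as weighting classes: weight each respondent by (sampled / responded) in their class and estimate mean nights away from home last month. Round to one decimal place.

Class response rates: West 96/240 = 40%, Midwest 50/200 = 25%, Northeast 40/80 = 50%, South 64/80 = 80%.
Weighting each respondent by the inverse class response rate inflates each class back to its sampled size, so the class weight is n_sampled:
  West: 240 × 7.5 = 1800
  Midwest: 200 × 2.5 = 500
  Northeast: 80 × 1 = 80
  South: 80 × 8 = 640
Adjusted estimate = 3020 / 600 = 5.03333 → 5.0.

5.0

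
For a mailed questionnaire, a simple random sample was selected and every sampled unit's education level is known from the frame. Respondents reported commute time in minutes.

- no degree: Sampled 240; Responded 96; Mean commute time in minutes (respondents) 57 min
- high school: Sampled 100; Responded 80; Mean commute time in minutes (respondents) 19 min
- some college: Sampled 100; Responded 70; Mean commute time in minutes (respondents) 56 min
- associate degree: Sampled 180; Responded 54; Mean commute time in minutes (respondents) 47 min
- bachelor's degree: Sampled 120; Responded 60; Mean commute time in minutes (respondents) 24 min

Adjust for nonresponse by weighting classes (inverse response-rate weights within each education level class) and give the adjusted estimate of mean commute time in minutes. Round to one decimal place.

Response rates by class: no degree 96/240 = 40%, high school 80/100 = 80%, some college 70/100 = 70%, associate degree 54/180 = 30%, bachelor's degree 60/120 = 50%.
Weighting each respondent by the inverse class response rate inflates each class back to its sampled size, so the class weight is n_sampled:
  no degree: 240 × 57 = 13,680
  high school: 100 × 19 = 1900
  some college: 100 × 56 = 5600
  associate degree: 180 × 47 = 8460
  bachelor's degree: 120 × 24 = 2880
Adjusted estimate = 32,520 / 740 = 43.9459 → 43.9.

43.9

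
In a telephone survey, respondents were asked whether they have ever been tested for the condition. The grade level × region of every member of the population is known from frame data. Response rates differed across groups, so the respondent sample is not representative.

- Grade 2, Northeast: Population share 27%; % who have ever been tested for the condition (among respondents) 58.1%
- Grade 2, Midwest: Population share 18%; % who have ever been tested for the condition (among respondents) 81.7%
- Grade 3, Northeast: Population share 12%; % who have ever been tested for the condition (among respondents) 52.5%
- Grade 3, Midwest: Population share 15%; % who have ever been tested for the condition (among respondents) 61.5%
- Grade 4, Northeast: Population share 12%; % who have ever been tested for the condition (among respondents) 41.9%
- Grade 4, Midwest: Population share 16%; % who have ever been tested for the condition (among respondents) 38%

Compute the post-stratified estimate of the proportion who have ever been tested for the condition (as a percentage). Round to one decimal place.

Weight each group's respondent value by its population share:
  Grade 2, Northeast: 0.27 × 58.1 = 15.687
  Grade 2, Midwest: 0.18 × 81.7 = 14.706
  Grade 3, Northeast: 0.12 × 52.5 = 6.3
  Grade 3, Midwest: 0.15 × 61.5 = 9.225
  Grade 4, Northeast: 0.12 × 41.9 = 5.028
  Grade 4, Midwest: 0.16 × 38 = 6.08
Post-stratified estimate = 57.026 → 57.0%.

57.0%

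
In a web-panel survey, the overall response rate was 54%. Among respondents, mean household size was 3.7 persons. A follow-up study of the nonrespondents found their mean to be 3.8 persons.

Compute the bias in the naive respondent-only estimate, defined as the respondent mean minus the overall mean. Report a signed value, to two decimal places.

Nonresponse fraction = 1 − 0.54 = 0.46.
Bias = (nonresponse fraction) × (respondent mean − nonrespondent mean)
     = 0.46 × (3.7 − 3.8) = 0.46 × -0.1 = -0.046.

-0.05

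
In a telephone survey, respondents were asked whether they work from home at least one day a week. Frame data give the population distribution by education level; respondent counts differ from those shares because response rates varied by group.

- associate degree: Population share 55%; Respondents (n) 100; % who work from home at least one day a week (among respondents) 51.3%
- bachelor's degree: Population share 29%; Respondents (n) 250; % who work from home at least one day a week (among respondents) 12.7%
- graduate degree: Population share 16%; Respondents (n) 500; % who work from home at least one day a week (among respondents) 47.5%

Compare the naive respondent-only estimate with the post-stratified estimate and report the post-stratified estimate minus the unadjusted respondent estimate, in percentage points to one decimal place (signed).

+1.8 percentage points

Unadjusted (pooled respondent) estimate weights by respondent counts:
  (100/850)×51.3 + (250/850)×12.7 + (500/850)×47.5 = 37.7118%
Reweighting by population education level shares:
  0.55×51.3 + 0.29×12.7 + 0.16×47.5 = 39.498%
Difference = 39.498 − 37.7118 = 1.7862 pp.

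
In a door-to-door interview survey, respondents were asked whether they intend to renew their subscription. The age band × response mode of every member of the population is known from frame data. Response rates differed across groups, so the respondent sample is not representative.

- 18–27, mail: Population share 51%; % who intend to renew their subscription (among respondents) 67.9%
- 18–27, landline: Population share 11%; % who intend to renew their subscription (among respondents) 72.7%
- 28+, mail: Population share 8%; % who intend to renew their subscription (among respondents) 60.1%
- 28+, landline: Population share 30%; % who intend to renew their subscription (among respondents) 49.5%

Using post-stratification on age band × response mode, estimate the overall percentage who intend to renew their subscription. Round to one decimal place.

62.3%

Post-stratification weights by population share, not respondent share:
  18–27, mail: 0.51 × 67.9 = 34.629
  18–27, landline: 0.11 × 72.7 = 7.997
  28+, mail: 0.08 × 60.1 = 4.808
  28+, landline: 0.3 × 49.5 = 14.85
Post-stratified estimate = 62.284 → 62.3%.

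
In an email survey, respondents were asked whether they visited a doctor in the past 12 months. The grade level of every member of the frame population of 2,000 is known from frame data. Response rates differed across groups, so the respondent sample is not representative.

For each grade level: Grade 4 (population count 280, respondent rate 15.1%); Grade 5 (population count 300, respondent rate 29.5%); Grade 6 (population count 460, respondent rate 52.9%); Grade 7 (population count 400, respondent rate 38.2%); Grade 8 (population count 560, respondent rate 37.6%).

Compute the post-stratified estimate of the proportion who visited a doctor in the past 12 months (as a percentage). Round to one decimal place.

Post-stratification weights by population share, not respondent share:
  Grade 4: (280/2,000) × 15.1 = 2.114
  Grade 5: (300/2,000) × 29.5 = 4.425
  Grade 6: (460/2,000) × 52.9 = 12.167
  Grade 7: (400/2,000) × 38.2 = 7.64
  Grade 8: (560/2,000) × 37.6 = 10.528
Post-stratified estimate = 36.874 → 36.9%.

36.9%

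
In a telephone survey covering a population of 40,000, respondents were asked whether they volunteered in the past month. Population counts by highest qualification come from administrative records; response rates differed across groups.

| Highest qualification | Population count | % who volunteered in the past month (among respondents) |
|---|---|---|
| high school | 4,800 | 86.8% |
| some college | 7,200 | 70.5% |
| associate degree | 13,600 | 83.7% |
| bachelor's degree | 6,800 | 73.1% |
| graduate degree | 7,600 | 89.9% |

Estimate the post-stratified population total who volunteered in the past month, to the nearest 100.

32,400

Each cell contributes its population count × the respondent rate:
  high school: 4,800 × 86.8% = 4166.4
  some college: 7,200 × 70.5% = 5076
  associate degree: 13,600 × 83.7% = 11383.2
  bachelor's degree: 6,800 × 73.1% = 4970.8
  graduate degree: 7,600 × 89.9% = 6832.4
Estimated total = 32428.8 → 32,400.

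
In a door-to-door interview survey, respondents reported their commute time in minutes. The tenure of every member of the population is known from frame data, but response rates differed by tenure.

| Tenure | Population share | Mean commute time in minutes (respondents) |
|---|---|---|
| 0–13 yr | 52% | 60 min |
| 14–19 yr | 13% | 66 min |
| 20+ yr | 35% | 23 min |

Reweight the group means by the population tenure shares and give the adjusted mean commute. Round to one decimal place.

47.8

Post-stratification weights by population share, not respondent share:
  0–13 yr: 0.52 × 60 = 31.2
  14–19 yr: 0.13 × 66 = 8.58
  20+ yr: 0.35 × 23 = 8.05
Post-stratified estimate = 47.83 → 47.8.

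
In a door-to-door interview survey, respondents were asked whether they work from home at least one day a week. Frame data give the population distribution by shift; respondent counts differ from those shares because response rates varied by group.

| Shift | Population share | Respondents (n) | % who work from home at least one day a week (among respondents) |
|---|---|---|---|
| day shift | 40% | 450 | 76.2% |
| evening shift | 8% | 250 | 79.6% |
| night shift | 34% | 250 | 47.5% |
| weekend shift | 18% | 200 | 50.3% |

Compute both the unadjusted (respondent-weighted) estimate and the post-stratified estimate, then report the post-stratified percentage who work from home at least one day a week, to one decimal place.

62.1%

Unadjusted (pooled respondent) estimate weights by respondent counts:
  (450/1150)×76.2 + (250/1150)×79.6 + (250/1150)×47.5 + (200/1150)×50.3 = 66.1957%
Reweighting by population shift shares:
  0.4×76.2 + 0.08×79.6 + 0.34×47.5 + 0.18×50.3 = 62.052%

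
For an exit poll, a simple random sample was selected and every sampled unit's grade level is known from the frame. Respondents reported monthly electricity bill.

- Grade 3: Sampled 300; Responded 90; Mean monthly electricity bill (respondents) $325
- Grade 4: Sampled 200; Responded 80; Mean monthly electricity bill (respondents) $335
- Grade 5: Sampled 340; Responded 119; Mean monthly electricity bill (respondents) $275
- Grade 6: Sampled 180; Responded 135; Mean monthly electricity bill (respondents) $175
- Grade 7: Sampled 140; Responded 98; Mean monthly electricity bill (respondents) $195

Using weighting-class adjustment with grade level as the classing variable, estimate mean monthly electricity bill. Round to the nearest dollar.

$273

Class response rates: Grade 3 90/300 = 30%, Grade 4 80/200 = 40%, Grade 5 119/340 = 35%, Grade 6 135/180 = 75%, Grade 7 98/140 = 70%.
Each respondent's weight = sampled/responded in their class; summing within a class gives n_sampled, so:
  Grade 3: 300 × 325 = 97,500
  Grade 4: 200 × 335 = 67,000
  Grade 5: 340 × 275 = 93,500
  Grade 6: 180 × 175 = 31,500
  Grade 7: 140 × 195 = 27,300
Adjusted estimate = 316,800 / 1,160 = 273.103 → $273.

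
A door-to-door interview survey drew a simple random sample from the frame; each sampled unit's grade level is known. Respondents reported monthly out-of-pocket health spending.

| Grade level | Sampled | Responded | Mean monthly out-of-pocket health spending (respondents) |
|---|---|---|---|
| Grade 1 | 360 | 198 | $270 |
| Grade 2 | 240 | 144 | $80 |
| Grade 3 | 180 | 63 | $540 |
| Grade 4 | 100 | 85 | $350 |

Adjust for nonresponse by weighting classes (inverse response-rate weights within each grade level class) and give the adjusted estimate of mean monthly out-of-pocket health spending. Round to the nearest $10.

Response rates by class: Grade 1 198/360 = 55%, Grade 2 144/240 = 60%, Grade 3 63/180 = 35%, Grade 4 85/100 = 85%.
Each respondent's weight = sampled/responded in their class; summing within a class gives n_sampled, so:
  Grade 1: 360 × 270 = 97,200
  Grade 2: 240 × 80 = 19,200
  Grade 3: 180 × 540 = 97,200
  Grade 4: 100 × 350 = 35,000
Adjusted estimate = 248,600 / 880 = 282.5 → $280.

$280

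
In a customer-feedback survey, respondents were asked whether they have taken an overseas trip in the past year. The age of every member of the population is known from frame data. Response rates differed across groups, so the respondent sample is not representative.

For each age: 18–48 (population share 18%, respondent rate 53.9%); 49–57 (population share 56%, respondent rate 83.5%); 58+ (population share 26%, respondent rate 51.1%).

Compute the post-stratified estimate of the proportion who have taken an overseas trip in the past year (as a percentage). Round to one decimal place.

Each cell contributes population-share × respondent value:
  18–48: 0.18 × 53.9 = 9.702
  49–57: 0.56 × 83.5 = 46.76
  58+: 0.26 × 51.1 = 13.286
Post-stratified estimate = 69.748 → 69.7%.

69.7%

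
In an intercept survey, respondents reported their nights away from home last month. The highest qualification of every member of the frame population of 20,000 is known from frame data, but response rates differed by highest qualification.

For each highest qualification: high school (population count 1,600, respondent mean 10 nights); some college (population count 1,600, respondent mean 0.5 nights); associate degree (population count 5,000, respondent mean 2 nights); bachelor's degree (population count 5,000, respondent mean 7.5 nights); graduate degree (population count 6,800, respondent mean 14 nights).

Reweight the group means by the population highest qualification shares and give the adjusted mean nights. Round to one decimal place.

8.0

Post-stratification weights by population share, not respondent share:
  high school: (1,600/20,000) × 10 = 0.8
  some college: (1,600/20,000) × 0.5 = 0.04
  associate degree: (5,000/20,000) × 2 = 0.5
  bachelor's degree: (5,000/20,000) × 7.5 = 1.875
  graduate degree: (6,800/20,000) × 14 = 4.76
Post-stratified estimate = 7.975 → 8.0.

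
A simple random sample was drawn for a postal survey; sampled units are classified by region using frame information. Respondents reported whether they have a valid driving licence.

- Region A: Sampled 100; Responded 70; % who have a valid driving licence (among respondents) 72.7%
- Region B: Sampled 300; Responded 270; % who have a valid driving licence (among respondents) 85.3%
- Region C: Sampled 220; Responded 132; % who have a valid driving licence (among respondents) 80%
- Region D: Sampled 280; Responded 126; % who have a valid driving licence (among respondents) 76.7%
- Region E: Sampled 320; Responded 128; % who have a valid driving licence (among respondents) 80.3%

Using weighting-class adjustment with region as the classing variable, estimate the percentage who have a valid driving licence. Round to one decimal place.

Response rates by class: Region A 70/100 = 70%, Region B 270/300 = 90%, Region C 132/220 = 60%, Region D 126/280 = 45%, Region E 128/320 = 40%.
Each respondent's weight = sampled/responded in their class; summing within a class gives n_sampled, so:
  Region A: 100 × 72.7 = 7270
  Region B: 300 × 85.3 = 25,590
  Region C: 220 × 80 = 17,600
  Region D: 280 × 76.7 = 21,476
  Region E: 320 × 80.3 = 25,696
Adjusted estimate = 97,632 / 1,220 = 80.0262 → 80.0%.

80.0%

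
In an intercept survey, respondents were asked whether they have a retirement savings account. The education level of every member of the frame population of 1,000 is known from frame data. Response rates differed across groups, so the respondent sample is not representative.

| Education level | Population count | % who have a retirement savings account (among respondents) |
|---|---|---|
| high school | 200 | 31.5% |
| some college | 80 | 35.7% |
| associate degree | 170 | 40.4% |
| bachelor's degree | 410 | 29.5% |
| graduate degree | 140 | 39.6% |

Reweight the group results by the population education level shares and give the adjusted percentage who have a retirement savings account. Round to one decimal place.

33.7%

Weight each group's respondent value by its population share:
  high school: (200/1,000) × 31.5 = 6.3
  some college: (80/1,000) × 35.7 = 2.856
  associate degree: (170/1,000) × 40.4 = 6.868
  bachelor's degree: (410/1,000) × 29.5 = 12.095
  graduate degree: (140/1,000) × 39.6 = 5.544
Post-stratified estimate = 33.663 → 33.7%.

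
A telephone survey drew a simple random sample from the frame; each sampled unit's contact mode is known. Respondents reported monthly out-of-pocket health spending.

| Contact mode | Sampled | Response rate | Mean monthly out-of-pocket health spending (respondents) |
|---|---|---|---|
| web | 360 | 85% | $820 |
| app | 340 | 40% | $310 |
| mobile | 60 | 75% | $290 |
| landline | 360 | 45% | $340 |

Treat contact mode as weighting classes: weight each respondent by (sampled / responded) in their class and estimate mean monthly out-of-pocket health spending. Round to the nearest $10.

Inverse-response-rate weighting restores each class to its sampled count, so class totals weight by n_sampled:
  web: 360 × 820 = 295,200
  app: 340 × 310 = 105,400
  mobile: 60 × 290 = 17,400
  landline: 360 × 340 = 122,400
Adjusted estimate = 540,400 / 1,120 = 482.5 → $480.

$480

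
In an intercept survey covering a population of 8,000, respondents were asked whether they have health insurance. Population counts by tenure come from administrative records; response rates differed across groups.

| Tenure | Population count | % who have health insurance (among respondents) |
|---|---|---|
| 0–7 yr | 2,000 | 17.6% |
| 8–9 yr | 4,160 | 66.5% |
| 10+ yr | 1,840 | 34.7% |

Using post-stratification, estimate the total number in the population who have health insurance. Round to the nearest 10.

Each cell contributes its population count × the respondent rate:
  0–7 yr: 2,000 × 17.6% = 352
  8–9 yr: 4,160 × 66.5% = 2766.4
  10+ yr: 1,840 × 34.7% = 638.48
Estimated total = 3756.88 → 3,760.

3,760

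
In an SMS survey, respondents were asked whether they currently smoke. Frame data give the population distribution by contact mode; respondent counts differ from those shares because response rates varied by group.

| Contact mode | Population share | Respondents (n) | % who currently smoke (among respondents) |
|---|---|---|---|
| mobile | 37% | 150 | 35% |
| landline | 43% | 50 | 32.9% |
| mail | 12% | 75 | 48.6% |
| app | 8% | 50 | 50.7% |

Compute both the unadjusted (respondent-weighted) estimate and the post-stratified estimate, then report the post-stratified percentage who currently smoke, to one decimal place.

37.0%

Unadjusted (pooled respondent) estimate weights by respondent counts:
  (150/325)×35 + (50/325)×32.9 + (75/325)×48.6 + (50/325)×50.7 = 40.2308%
Post-stratifying to population shares instead:
  0.37×35 + 0.43×32.9 + 0.12×48.6 + 0.08×50.7 = 36.985%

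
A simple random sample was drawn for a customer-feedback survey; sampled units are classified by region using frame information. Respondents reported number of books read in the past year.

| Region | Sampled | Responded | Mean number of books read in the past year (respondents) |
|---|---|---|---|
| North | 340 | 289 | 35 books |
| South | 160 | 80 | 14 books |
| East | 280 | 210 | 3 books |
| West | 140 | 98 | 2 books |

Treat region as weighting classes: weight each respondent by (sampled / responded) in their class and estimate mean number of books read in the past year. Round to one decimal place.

Response rates by class: North 289/340 = 85%, South 80/160 = 50%, East 210/280 = 75%, West 98/140 = 70%.
With weight = n_sampled/n_responded per class, the weighted class total is n_sampled:
  North: 340 × 35 = 11,900
  South: 160 × 14 = 2240
  East: 280 × 3 = 840
  West: 140 × 2 = 280
Adjusted estimate = 15,260 / 920 = 16.587 → 16.6.

16.6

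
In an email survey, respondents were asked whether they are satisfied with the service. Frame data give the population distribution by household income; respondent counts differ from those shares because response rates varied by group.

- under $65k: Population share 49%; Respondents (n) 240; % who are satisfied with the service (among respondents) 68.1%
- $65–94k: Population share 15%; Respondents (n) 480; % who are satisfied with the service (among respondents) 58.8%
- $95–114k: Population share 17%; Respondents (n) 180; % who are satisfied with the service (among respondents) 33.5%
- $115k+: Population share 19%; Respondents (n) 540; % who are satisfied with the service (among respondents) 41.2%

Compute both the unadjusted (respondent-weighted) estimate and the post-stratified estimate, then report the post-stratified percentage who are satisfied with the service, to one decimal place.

55.7%

Naive respondent-only estimate (weights = respondent counts):
  (240/1440)×68.1 + (480/1440)×58.8 + (180/1440)×33.5 + (540/1440)×41.2 = 50.5875%
Post-stratifying to population shares instead:
  0.49×68.1 + 0.15×58.8 + 0.17×33.5 + 0.19×41.2 = 55.712%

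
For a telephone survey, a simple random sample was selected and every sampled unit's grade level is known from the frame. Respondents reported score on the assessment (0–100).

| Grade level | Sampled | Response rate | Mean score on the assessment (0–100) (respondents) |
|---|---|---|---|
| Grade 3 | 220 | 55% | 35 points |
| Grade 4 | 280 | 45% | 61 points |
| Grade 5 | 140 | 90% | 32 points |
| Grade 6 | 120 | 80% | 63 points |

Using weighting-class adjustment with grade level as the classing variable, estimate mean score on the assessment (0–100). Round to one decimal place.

Each respondent's weight = sampled/responded in their class; summing within a class gives n_sampled, so:
  Grade 3: 220 × 35 = 7700
  Grade 4: 280 × 61 = 17,080
  Grade 5: 140 × 32 = 4480
  Grade 6: 120 × 63 = 7560
Adjusted estimate = 36,820 / 760 = 48.4474 → 48.4.

48.4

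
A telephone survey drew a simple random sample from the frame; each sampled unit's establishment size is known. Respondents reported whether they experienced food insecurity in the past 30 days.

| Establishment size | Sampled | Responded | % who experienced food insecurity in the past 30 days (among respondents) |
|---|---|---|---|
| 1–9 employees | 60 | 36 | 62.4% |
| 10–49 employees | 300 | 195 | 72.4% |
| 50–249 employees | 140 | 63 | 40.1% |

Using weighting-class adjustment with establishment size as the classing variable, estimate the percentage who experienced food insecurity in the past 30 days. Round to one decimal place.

Response rates by class: 1–9 employees 36/60 = 60%, 10–49 employees 195/300 = 65%, 50–249 employees 63/140 = 45%.
Weighting each respondent by the inverse class response rate inflates each class back to its sampled size, so the class weight is n_sampled:
  1–9 employees: 60 × 62.4 = 3744
  10–49 employees: 300 × 72.4 = 21,720
  50–249 employees: 140 × 40.1 = 5614
Adjusted estimate = 31,078 / 500 = 62.156 → 62.2%.

62.2%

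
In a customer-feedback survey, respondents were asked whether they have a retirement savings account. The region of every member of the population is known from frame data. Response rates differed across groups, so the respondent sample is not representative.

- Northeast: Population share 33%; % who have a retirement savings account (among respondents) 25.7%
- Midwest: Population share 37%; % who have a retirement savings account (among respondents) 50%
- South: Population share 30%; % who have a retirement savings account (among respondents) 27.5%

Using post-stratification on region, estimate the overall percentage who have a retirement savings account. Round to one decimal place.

35.2%

Post-stratification weights by population share, not respondent share:
  Northeast: 0.33 × 25.7 = 8.481
  Midwest: 0.37 × 50 = 18.5
  South: 0.3 × 27.5 = 8.25
Post-stratified estimate = 35.231 → 35.2%.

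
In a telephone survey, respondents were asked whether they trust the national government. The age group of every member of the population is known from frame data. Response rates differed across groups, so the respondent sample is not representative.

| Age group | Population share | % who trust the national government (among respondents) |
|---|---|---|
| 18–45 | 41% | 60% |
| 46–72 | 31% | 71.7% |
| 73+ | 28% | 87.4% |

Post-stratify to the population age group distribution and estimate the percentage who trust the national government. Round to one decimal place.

71.3%

Reweight to the known age group distribution:
  18–45: 0.41 × 60 = 24.6
  46–72: 0.31 × 71.7 = 22.227
  73+: 0.28 × 87.4 = 24.472
Post-stratified estimate = 71.299 → 71.3%.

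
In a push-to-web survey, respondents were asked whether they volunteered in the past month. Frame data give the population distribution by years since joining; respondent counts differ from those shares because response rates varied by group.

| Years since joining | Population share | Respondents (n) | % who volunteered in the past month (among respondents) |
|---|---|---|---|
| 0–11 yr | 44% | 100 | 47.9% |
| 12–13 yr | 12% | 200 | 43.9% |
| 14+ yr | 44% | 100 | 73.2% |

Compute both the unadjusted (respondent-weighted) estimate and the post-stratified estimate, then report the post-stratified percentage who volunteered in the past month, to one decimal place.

Unadjusted (pooled respondent) estimate weights by respondent counts:
  (100/400)×47.9 + (200/400)×43.9 + (100/400)×73.2 = 52.225%
Post-stratified estimate weights by population shares:
  0.44×47.9 + 0.12×43.9 + 0.44×73.2 = 58.552%

58.6%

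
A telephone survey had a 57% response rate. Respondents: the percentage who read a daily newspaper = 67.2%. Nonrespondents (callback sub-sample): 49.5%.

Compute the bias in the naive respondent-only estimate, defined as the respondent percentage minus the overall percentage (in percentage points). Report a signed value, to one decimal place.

Nonresponse fraction = 1 − 0.57 = 0.43.
Bias = (nonresponse fraction) × (respondent percentage − nonrespondent percentage)
     = 0.43 × (67.2 − 49.5) = 0.43 × 17.7 = 7.611.

+7.6 percentage points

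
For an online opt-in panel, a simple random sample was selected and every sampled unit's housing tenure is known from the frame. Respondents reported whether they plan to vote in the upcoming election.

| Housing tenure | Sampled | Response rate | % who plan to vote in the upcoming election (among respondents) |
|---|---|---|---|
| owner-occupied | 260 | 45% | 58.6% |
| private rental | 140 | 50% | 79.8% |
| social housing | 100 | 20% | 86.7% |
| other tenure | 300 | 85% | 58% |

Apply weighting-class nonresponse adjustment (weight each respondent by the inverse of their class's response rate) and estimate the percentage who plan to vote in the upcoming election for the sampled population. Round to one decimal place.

65.6%

Each respondent's weight = sampled/responded in their class; summing within a class gives n_sampled, so:
  owner-occupied: 260 × 58.6 = 15,236
  private rental: 140 × 79.8 = 11,172
  social housing: 100 × 86.7 = 8670
  other tenure: 300 × 58 = 17,400
Adjusted estimate = 52,478 / 800 = 65.5975 → 65.6%.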